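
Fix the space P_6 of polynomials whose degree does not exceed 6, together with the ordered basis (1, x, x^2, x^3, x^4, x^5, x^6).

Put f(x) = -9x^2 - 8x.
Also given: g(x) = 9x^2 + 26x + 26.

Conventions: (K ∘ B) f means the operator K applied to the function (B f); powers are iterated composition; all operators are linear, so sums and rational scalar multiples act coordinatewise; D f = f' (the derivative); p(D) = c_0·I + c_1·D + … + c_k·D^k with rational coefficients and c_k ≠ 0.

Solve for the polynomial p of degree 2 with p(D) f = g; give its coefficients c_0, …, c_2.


D^0 f = -9x^2 - 8x
D^1 f = -18x - 8
D^2 f = -18
matching coefficients of g against c_0 f + c_1 Df + … from the top degree down determines the c_i
solution: c_0 = -1, c_1 = -1, c_2 = -1

p(D) = -I − D − D^2, i.e. c_0 = -1, c_1 = -1, c_2 = -1


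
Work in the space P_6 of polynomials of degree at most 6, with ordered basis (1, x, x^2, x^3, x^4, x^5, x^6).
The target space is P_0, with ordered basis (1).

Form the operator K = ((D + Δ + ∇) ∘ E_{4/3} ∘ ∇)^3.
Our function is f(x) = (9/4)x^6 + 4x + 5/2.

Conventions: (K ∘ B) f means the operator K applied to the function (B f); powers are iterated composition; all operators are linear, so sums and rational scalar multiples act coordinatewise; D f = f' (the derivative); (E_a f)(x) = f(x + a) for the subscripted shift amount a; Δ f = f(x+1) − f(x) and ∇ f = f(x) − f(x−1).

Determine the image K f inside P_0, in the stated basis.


the image equals g(x) = 43740

∇ f = (27/2)x^5 - (135/4)x^4 + 45x^3 - (135/4)x^2 + (27/2)x + 7/4
E_{4/3} ∇ f = (27/2)x^5 + (225/4)x^4 + 105x^3 + (425/4)x^2 + (341/6)x + 599/36
D (E_{4/3} ∘ ∇) f = (135/2)x^4 + 225x^3 + 315x^2 + (425/2)x + 341/6
Δ (E_{4/3} ∘ ∇) f = (135/2)x^4 + 360x^3 + (1575/2)x^2 + 820x + 2027/6
∇ (E_{4/3} ∘ ∇) f = (135/2)x^4 + 90x^3 + (225/2)x^2 + 55x + 77/6
(D + Δ + ∇) (E_{4/3} ∘ ∇) f = (405/2)x^4 + 675x^3 + 1215x^2 + (2175/2)x + 815/2
∇ ((D + Δ + ∇) ∘ E_{4/3} ∘ ∇) f = 810x^3 + 810x^2 + 1215x + 345
E_{4/3} ∇ ((D + Δ + ∇) ∘ E_{4/3} ∘ ∇) f = 810x^3 + 4050x^2 + 7695x + 5325
D (E_{4/3} ∘ ∇) ((D + Δ + ∇) ∘ E_{4/3} ∘ ∇) f = 2430x^2 + 8100x + 7695
Δ (E_{4/3} ∘ ∇) ((D + Δ + ∇) ∘ E_{4/3} ∘ ∇) f = 2430x^2 + 10530x + 12555
∇ (E_{4/3} ∘ ∇) ((D + Δ + ∇) ∘ E_{4/3} ∘ ∇) f = 2430x^2 + 5670x + 4455
(D + Δ + ∇) (E_{4/3} ∘ ∇) ((D + Δ + ∇) ∘ E_{4/3} ∘ ∇) f = 7290x^2 + 24300x + 24705
∇ ((D + Δ + ∇) ∘ E_{4/3} ∘ ∇) ((D + Δ + ∇) ∘ E_{4/3} ∘ ∇) f = 14580x + 17010
E_{4/3} ∇ ((D + Δ + ∇) ∘ E_{4/3} ∘ ∇) ((D + Δ + ∇) ∘ E_{4/3} ∘ ∇) f = 14580x + 36450
D (E_{4/3} ∘ ∇) ((D + Δ + ∇) ∘ E_{4/3} ∘ ∇) ((D + Δ + ∇) ∘ E_{4/3} ∘ ∇) f = 14580
Δ (E_{4/3} ∘ ∇) ((D + Δ + ∇) ∘ E_{4/3} ∘ ∇) ((D + Δ + ∇) ∘ E_{4/3} ∘ ∇) f = 14580
∇ (E_{4/3} ∘ ∇) ((D + Δ + ∇) ∘ E_{4/3} ∘ ∇) ((D + Δ + ∇) ∘ E_{4/3} ∘ ∇) f = 14580
(D + Δ + ∇) (E_{4/3} ∘ ∇) ((D + Δ + ∇) ∘ E_{4/3} ∘ ∇) ((D + Δ + ∇) ∘ E_{4/3} ∘ ∇) f = 43740


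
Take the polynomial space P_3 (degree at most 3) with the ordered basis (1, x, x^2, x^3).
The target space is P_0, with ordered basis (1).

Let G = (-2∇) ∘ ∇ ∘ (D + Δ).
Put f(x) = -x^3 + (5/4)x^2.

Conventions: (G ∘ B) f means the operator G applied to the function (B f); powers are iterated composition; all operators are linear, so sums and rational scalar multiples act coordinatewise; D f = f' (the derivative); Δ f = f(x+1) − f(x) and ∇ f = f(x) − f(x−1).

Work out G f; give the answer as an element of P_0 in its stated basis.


the image equals g(x) = 24

D f = -3x^2 + (5/2)x
Δ f = -3x^2 - (1/2)x + 1/4
(D + Δ) f = -6x^2 + 2x + 1/4
∇ (D + Δ) f = -12x + 8
∇ ∇ (D + Δ) f = -12
(-2∇) ∇ (D + Δ) f = 24


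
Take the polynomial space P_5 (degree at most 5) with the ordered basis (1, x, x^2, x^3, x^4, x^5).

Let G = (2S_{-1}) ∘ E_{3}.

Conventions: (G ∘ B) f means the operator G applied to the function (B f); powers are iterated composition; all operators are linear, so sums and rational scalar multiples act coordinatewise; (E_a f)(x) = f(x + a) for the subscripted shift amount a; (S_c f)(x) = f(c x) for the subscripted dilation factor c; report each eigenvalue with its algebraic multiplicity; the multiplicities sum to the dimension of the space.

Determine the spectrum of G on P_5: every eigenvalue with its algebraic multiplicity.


image of 1: 2
image of x: -2x + 6
image of x^2: 2x^2 - 12x + 18
image of x^3: -2x^3 + 18x^2 - 54x + 54
image of x^4: 2x^4 - 24x^3 + 108x^2 - 216x + 162
image of x^5: -2x^5 + 30x^4 - 180x^3 + 540x^2 - 810x + 486
the matrix is upper triangular; its diagonal is (2, -2, 2, -2, 2, -2)
for a triangular matrix the eigenvalues are the diagonal entries, with algebraic multiplicity their repetition count

λ = -2 (multiplicity 3), λ = 2 (multiplicity 3)


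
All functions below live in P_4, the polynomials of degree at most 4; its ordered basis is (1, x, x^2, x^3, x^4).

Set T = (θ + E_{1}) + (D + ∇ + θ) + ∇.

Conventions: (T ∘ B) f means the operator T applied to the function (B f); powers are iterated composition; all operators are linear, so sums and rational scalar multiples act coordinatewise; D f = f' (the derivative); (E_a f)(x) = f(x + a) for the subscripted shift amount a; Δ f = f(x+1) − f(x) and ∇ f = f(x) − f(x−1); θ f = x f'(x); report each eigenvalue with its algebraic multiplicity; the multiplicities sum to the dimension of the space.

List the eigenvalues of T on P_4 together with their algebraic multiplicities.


λ = 1 (multiplicity 1), λ = 3 (multiplicity 1), λ = 5 (multiplicity 1), λ = 7 (multiplicity 1), λ = 9 (multiplicity 1)

image of 1: 1
image of x: 3x + 4
image of x^2: 5x^2 + 8x - 1
image of x^3: 7x^3 + 12x^2 - 3x + 3
image of x^4: 9x^4 + 16x^3 - 6x^2 + 12x - 1
the matrix is upper triangular; its diagonal is (1, 3, 5, 7, 9)
for a triangular matrix the eigenvalues are the diagonal entries, with algebraic multiplicity their repetition count


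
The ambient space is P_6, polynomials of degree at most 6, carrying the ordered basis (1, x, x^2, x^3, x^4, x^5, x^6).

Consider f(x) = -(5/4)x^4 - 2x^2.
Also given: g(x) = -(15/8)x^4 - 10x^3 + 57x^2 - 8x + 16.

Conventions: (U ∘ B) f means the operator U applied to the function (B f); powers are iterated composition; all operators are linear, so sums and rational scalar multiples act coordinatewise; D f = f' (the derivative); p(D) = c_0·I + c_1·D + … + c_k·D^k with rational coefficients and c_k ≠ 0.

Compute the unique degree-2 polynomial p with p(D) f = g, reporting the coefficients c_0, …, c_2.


D^0 f = -(5/4)x^4 - 2x^2
D^1 f = -5x^3 - 4x
D^2 f = -15x^2 - 4
matching coefficients of g against c_0 f + c_1 Df + … from the top degree down determines the c_i
solution: c_0 = 3/2, c_1 = 2, c_2 = -4

c_0 = 3/2, c_1 = 2, c_2 = -4


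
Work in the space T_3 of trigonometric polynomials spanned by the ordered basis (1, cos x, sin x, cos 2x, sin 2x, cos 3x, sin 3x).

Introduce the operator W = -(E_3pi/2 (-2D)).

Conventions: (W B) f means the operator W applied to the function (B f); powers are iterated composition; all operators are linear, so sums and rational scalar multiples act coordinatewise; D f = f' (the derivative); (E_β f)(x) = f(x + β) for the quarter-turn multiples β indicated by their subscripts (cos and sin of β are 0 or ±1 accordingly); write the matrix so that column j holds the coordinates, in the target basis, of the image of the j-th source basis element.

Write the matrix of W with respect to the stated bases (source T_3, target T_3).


image of 1: 0
image of cos x: 2cos x
image of sin x: 2sin x
image of cos 2x: 4sin 2x
image of sin 2x: -4cos 2x
image of cos 3x: -6cos 3x
image of sin 3x: -6sin 3x
each image's coordinates form column j of the matrix

the matrix is [[0, 0, 0, 0, 0, 0, 0]; [0, 2, 0, 0, 0, 0, 0]; [0, 0, 2, 0, 0, 0, 0]; [0, 0, 0, 0, -4, 0, 0]; [0, 0, 0, 4, 0, 0, 0]; [0, 0, 0, 0, 0, -6, 0]; [0, 0, 0, 0, 0, 0, -6]] (rows listed top to bottom)


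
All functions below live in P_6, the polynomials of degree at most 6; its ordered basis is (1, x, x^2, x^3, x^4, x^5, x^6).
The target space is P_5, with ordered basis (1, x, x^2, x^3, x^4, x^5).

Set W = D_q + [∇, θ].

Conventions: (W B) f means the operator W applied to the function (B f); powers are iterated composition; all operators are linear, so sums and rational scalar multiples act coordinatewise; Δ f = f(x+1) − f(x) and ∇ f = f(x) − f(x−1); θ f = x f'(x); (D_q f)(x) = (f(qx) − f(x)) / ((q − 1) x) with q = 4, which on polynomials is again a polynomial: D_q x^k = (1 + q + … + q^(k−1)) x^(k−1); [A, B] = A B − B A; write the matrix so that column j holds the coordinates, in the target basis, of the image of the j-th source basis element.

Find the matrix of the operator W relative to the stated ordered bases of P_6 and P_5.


image of 1: 0
image of x: 2
image of x^2: 7x - 2
image of x^3: 24x^2 - 6x + 3
image of x^4: 89x^3 - 12x^2 + 12x - 4
image of x^5: 346x^4 - 20x^3 + 30x^2 - 20x + 5
image of x^6: 1371x^5 - 30x^4 + 60x^3 - 60x^2 + 30x - 6
each image's coordinates form column j of the matrix

the matrix is [[0, 2, -2, 3, -4, 5, -6]; [0, 0, 7, -6, 12, -20, 30]; [0, 0, 0, 24, -12, 30, -60]; [0, 0, 0, 0, 89, -20, 60]; [0, 0, 0, 0, 0, 346, -30]; [0, 0, 0, 0, 0, 0, 1371]] (rows listed top to bottom)


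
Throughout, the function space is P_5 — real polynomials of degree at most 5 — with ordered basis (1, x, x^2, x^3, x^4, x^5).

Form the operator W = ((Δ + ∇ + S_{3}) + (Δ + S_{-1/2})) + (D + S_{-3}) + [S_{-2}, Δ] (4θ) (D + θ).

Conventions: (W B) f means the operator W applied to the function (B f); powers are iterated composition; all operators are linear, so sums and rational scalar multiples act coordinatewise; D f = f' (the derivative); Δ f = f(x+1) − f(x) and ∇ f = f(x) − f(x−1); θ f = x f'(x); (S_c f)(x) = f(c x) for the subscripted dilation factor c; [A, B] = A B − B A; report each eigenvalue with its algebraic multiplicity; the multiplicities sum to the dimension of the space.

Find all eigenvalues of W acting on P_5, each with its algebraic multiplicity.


λ = -1/2 (multiplicity 1), λ = -1/8 (multiplicity 1), λ = -1/32 (multiplicity 1), λ = 3 (multiplicity 1), λ = 73/4 (multiplicity 1), λ = 2593/16 (multiplicity 1)

image of 1: 3
image of x: -(1/2)x + 16
image of x^2: (73/4)x^2 - 184x - 23
image of x^3: -(1/8)x^3 + 1308x^2 + 363x + 255
image of x^4: (2593/16)x^4 - 6128x^3 - 2874x^2 - 3732x - 527
image of x^5: -(1/32)x^5 + 24020x^4 + 16330x^3 + 30270x^2 + 9245x + 2103
the matrix is upper triangular; its diagonal is (3, -1/2, 73/4, -1/8, 2593/16, -1/32)
for a triangular matrix the eigenvalues are the diagonal entries, with algebraic multiplicity their repetition count


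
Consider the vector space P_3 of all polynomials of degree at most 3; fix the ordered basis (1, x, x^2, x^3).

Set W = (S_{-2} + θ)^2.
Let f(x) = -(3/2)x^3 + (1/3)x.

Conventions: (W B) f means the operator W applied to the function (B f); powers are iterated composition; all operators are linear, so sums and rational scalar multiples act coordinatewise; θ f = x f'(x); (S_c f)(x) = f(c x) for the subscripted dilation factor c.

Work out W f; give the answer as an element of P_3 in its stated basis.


the image equals g(x) = -(75/2)x^3 + (1/3)x

S_{-2} f = 12x^3 - (2/3)x
θ f = -(9/2)x^3 + (1/3)x
(S_{-2} + θ) f = (15/2)x^3 - (1/3)x
S_{-2} (S_{-2} + θ) f = -60x^3 + (2/3)x
θ (S_{-2} + θ) f = (45/2)x^3 - (1/3)x
(S_{-2} + θ) (S_{-2} + θ) f = -(75/2)x^3 + (1/3)x


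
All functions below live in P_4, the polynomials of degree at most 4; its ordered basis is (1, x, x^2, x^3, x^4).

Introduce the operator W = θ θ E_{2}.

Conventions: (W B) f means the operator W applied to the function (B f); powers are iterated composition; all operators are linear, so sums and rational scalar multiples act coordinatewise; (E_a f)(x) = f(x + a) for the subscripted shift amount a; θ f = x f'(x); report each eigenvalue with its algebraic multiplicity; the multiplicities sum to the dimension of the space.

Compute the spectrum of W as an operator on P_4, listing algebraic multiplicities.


λ = 0 (multiplicity 1), λ = 1 (multiplicity 1), λ = 4 (multiplicity 1), λ = 9 (multiplicity 1), λ = 16 (multiplicity 1)

image of 1: 0
image of x: x
image of x^2: 4x^2 + 4x
image of x^3: 9x^3 + 24x^2 + 12x
image of x^4: 16x^4 + 72x^3 + 96x^2 + 32x
the matrix is upper triangular; its diagonal is (0, 1, 4, 9, 16)
for a triangular matrix the eigenvalues are the diagonal entries, with algebraic multiplicity their repetition count


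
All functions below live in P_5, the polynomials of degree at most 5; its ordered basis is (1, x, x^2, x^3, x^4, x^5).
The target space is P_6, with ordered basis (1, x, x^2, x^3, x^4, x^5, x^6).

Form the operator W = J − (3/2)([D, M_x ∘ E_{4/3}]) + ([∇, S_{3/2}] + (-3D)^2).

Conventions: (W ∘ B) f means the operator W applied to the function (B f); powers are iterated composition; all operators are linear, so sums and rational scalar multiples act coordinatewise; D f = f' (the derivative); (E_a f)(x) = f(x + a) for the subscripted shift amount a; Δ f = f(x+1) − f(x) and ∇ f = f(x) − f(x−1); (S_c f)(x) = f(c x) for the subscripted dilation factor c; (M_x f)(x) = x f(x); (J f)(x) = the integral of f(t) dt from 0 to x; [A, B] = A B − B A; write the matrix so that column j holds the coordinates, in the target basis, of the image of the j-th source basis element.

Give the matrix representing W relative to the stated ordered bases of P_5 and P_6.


the matrix is [[-3/2, -3/2, 169/12, -85/72, -3803/432, 707/2592]; [1, -3/2, -5/2, 323/8, 1/36, -46805/864]; [0, 1/2, -3/2, -21/8, 601/8, 2575/144]; [0, 0, 1/3, -3/2, -5/4, 5335/48]; [0, 0, 0, 1/4, -3/2, 85/32]; [0, 0, 0, 0, 1/5, -3/2]; [0, 0, 0, 0, 0, 1/6]] (rows listed top to bottom)

image of 1: x - 3/2
image of x: (1/2)x^2 - (3/2)x - 3/2
image of x^2: (1/3)x^3 - (3/2)x^2 - (5/2)x + 169/12
image of x^3: (1/4)x^4 - (3/2)x^3 - (21/8)x^2 + (323/8)x - 85/72
image of x^4: (1/5)x^5 - (3/2)x^4 - (5/4)x^3 + (601/8)x^2 + (1/36)x - 3803/432
image of x^5: (1/6)x^6 - (3/2)x^5 + (85/32)x^4 + (5335/48)x^3 + (2575/144)x^2 - (46805/864)x + 707/2592
each image's coordinates form column j of the matrix


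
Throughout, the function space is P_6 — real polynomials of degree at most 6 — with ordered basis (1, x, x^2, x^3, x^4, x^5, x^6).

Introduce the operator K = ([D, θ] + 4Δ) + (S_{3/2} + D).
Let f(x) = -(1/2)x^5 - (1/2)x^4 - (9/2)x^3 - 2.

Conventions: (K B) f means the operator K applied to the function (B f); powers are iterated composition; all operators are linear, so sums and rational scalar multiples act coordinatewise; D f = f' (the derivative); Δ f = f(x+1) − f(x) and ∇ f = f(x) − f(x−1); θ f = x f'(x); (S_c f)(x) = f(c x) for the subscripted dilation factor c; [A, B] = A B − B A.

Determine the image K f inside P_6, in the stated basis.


θ f = -(5/2)x^5 - 2x^4 - (27/2)x^3
D θ f = -(25/2)x^4 - 8x^3 - (81/2)x^2
D f = -(5/2)x^4 - 2x^3 - (27/2)x^2
θ D f = -10x^4 - 6x^3 - 27x^2
[D, θ] f = -(5/2)x^4 - 2x^3 - (27/2)x^2
Δ f = -(5/2)x^4 - 7x^3 - (43/2)x^2 - 18x - 11/2
(4Δ) f = -10x^4 - 28x^3 - 86x^2 - 72x - 22
([D, θ] + 4Δ) f = -(25/2)x^4 - 30x^3 - (199/2)x^2 - 72x - 22
S_{3/2} f = -(243/64)x^5 - (81/32)x^4 - (243/16)x^3 - 2
D f = -(5/2)x^4 - 2x^3 - (27/2)x^2
(S_{3/2} + D) f = -(243/64)x^5 - (161/32)x^4 - (275/16)x^3 - (27/2)x^2 - 2
(([D, θ] + 4Δ) + (S_{3/2} + D)) f = -(243/64)x^5 - (561/32)x^4 - (755/16)x^3 - 113x^2 - 72x - 24

the result is g(x) = -(243/64)x^5 - (561/32)x^4 - (755/16)x^3 - 113x^2 - 72x - 24


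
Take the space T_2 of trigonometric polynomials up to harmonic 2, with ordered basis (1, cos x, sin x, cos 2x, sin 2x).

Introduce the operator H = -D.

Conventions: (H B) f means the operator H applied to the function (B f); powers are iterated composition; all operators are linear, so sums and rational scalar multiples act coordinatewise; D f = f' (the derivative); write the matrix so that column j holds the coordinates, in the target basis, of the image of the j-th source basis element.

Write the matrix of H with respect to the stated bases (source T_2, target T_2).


the matrix is [[0, 0, 0, 0, 0]; [0, 0, -1, 0, 0]; [0, 1, 0, 0, 0]; [0, 0, 0, 0, -2]; [0, 0, 0, 2, 0]] (rows listed top to bottom)

image of 1: 0
image of cos x: sin x
image of sin x: -cos x
image of cos 2x: 2sin 2x
image of sin 2x: -2cos 2x
each image's coordinates form column j of the matrix


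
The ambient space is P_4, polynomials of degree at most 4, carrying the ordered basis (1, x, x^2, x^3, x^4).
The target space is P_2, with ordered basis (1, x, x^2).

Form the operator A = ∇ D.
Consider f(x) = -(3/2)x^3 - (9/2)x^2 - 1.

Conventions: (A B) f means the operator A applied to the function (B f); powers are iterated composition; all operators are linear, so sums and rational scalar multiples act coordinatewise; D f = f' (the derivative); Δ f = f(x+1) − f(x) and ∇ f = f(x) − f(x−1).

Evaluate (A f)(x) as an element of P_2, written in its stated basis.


the result is g(x) = -9x - 9/2

D f = -(9/2)x^2 - 9x
∇ D f = -9x - 9/2


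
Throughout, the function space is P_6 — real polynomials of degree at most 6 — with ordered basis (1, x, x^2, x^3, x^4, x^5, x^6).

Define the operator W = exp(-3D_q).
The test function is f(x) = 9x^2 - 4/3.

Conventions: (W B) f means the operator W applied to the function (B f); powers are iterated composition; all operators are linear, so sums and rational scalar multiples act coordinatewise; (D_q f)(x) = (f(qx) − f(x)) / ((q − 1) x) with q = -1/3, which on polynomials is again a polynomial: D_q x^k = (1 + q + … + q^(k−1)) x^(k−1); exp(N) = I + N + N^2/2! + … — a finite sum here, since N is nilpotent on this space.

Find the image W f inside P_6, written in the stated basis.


the image equals g(x) = 9x^2 - 18x + 77/3

order-1 term: -18x
order-2 term: 27
the series for exp(-3D_q) f terminates at order 2
exp(-3D_q) f = 9x^2 - 18x + 77/3


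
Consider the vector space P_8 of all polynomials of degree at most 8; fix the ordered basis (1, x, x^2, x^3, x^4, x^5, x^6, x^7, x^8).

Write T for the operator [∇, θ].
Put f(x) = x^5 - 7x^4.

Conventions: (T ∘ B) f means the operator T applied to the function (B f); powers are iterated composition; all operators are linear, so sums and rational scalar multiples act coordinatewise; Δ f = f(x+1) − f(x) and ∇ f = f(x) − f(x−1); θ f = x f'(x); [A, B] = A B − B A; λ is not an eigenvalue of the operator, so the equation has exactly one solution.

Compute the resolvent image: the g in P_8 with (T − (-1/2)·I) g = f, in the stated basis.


the image equals g(x) = 2x^5 - 34x^4 + 352x^3 - 3048x^2 + 17312x - 49220

write g with unknown coordinates in the stated basis and equate coefficients in (T − (-1/2)·I) g = f
solving from the highest basis element down gives g = 2x^5 - 34x^4 + 352x^3 - 3048x^2 + 17312x - 49220
check: T g = 10x^4 - 176x^3 + 1524x^2 - 8656x + 24610
so T g − (-1/2)·g = x^5 - 7x^4 = f ✓


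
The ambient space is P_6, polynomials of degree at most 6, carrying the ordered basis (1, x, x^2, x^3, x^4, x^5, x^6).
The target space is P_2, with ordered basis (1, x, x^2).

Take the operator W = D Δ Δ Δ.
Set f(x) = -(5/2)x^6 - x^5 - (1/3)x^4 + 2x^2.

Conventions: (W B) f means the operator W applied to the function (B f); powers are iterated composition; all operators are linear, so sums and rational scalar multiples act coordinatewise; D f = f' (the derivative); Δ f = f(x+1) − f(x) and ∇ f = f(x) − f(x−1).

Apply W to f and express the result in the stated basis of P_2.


Δ f = -15x^5 - (85/2)x^4 - (184/3)x^3 - (99/2)x^2 - (52/3)x - 11/6
Δ Δ f = -75x^4 - 320x^3 - 589x^2 - 528x - 557/3
Δ Δ Δ f = -300x^3 - 1410x^2 - 2438x - 1512
D Δ Δ Δ f = -900x^2 - 2820x - 2438

the image equals g(x) = -900x^2 - 2820x - 2438


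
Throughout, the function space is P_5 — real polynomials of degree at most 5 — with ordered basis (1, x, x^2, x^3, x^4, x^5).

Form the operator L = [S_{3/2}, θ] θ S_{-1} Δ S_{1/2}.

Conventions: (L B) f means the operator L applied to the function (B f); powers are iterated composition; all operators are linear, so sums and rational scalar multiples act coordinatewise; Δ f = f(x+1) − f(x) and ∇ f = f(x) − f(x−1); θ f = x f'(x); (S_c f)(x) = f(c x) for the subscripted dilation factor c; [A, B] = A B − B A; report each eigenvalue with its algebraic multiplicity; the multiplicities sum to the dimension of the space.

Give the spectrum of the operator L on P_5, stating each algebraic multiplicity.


image of 1: 0
image of x: 0
image of x^2: 0
image of x^3: 0
image of x^4: 0
image of x^5: 0
the matrix is upper triangular; its diagonal is (0, 0, 0, 0, 0, 0)
for a triangular matrix the eigenvalues are the diagonal entries, with algebraic multiplicity their repetition count

λ = 0 (multiplicity 6)


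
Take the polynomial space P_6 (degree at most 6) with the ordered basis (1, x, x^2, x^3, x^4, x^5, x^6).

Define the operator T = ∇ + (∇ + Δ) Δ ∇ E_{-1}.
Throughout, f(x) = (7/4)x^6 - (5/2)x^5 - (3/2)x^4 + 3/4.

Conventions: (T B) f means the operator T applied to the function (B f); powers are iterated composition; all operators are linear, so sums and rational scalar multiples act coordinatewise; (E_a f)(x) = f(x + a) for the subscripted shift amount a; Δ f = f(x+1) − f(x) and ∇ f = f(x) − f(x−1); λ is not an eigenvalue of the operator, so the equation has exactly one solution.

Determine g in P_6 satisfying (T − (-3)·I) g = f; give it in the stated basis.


write g with unknown coordinates in the stated basis and equate coefficients in (T − (-3)·I) g = f
solving from the highest basis element down gives g = (7/12)x^6 - 2x^5 + (23/4)x^4 - (584/9)x^3 + (11015/36)x^2 - (20062/27)x + 155933/162
check: T g = (7/2)x^5 - (75/4)x^4 + (584/3)x^3 - (11015/12)x^2 + (20062/9)x - 311785/108
so T g − (-3)·g = (7/4)x^6 - (5/2)x^5 - (3/2)x^4 + 3/4 = f ✓

the image equals g(x) = (7/12)x^6 - 2x^5 + (23/4)x^4 - (584/9)x^3 + (11015/36)x^2 - (20062/27)x + 155933/162


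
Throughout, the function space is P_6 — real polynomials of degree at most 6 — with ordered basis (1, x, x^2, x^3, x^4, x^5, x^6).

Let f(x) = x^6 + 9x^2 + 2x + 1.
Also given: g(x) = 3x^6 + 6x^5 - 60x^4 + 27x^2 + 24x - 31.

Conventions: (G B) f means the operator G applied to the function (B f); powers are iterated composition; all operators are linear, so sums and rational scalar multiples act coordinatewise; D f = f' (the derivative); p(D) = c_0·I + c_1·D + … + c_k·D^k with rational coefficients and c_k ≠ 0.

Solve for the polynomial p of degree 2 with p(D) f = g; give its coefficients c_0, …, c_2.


D^0 f = x^6 + 9x^2 + 2x + 1
D^1 f = 6x^5 + 18x + 2
D^2 f = 30x^4 + 18
matching coefficients of g against c_0 f + c_1 Df + … from the top degree down determines the c_i
solution: c_0 = 3, c_1 = 1, c_2 = -2

p(D) = 3·I + D − 2·D^2, i.e. c_0 = 3, c_1 = 1, c_2 = -2


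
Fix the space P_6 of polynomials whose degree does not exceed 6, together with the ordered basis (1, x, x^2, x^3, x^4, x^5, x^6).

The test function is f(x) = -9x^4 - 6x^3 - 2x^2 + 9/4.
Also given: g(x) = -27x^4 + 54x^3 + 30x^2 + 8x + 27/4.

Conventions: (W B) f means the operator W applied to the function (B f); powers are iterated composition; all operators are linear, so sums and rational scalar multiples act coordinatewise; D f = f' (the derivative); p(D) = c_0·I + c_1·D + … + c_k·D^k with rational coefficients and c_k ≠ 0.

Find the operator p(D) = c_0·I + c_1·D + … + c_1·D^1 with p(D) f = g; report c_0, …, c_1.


c_0 = 3, c_1 = -2

D^0 f = -9x^4 - 6x^3 - 2x^2 + 9/4
D^1 f = -36x^3 - 18x^2 - 4x
matching coefficients of g against c_0 f + c_1 Df + … from the top degree down determines the c_i
solution: c_0 = 3, c_1 = -2


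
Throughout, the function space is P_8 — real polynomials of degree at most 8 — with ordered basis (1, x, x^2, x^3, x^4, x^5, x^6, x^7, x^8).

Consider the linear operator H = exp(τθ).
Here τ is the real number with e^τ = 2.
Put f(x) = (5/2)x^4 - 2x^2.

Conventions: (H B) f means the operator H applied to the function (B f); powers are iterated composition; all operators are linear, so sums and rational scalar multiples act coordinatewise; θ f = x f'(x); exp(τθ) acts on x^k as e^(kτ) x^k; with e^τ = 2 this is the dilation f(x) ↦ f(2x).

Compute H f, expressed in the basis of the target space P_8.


exp(τθ) x^k = e^(kτ) x^k; with e^τ = 2 this sends x^k to 2^k x^k
x^2 ↦ 4 x^2
x^4 ↦ 16 x^4
applying this coordinatewise to f: exp(τθ) f = 40x^4 - 8x^2

the image equals g(x) = 40x^4 - 8x^2


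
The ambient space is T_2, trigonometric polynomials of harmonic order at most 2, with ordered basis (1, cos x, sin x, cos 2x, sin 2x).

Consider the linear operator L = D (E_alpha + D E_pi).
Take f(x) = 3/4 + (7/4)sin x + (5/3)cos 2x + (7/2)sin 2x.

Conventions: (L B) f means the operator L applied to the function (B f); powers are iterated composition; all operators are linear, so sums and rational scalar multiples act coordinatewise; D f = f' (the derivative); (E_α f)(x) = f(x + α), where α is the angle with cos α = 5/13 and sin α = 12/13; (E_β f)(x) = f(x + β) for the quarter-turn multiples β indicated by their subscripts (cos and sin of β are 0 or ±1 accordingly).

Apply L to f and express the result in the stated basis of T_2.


E_alpha f = 3/4 + (21/13)cos x + (35/52)sin x + (665/507)cos 2x - (1233/338)sin 2x
E_pi f = 3/4 - (7/4)sin x + (5/3)cos 2x + (7/2)sin 2x
D E_pi f = -(7/4)cos x + 7cos 2x - (10/3)sin 2x
(E_alpha + D E_pi) f = 3/4 - (7/52)cos x + (35/52)sin x + (4214/507)cos 2x - (7079/1014)sin 2x
D (E_alpha + D E_pi) f = (35/52)cos x + (7/52)sin x - (7079/507)cos 2x - (8428/507)sin 2x

g(x) = (35/52)cos x + (7/52)sin x - (7079/507)cos 2x - (8428/507)sin 2x


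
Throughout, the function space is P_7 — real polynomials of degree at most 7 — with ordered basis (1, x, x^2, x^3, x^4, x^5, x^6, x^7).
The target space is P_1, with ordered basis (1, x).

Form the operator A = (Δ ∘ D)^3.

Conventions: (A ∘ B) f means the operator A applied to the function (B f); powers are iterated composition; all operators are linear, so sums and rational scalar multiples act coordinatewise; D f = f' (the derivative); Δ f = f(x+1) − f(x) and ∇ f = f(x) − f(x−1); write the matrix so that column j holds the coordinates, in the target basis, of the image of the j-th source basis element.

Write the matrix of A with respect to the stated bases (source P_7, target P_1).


the matrix is [[0, 0, 0, 0, 0, 0, 720, 7560]; [0, 0, 0, 0, 0, 0, 0, 5040]] (rows listed top to bottom)

image of 1: 0
image of x: 0
image of x^2: 0
image of x^3: 0
image of x^4: 0
image of x^5: 0
image of x^6: 720
image of x^7: 5040x + 7560
each image's coordinates form column j of the matrix


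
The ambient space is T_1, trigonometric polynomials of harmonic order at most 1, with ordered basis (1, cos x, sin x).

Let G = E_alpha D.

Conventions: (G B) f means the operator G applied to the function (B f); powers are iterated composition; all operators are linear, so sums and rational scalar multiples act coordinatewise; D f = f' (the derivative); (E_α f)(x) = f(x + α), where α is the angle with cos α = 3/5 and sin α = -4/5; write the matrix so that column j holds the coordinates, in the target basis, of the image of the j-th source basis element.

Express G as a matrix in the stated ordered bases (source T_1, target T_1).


image of 1: 0
image of cos x: (4/5)cos x - (3/5)sin x
image of sin x: (3/5)cos x + (4/5)sin x
each image's coordinates form column j of the matrix

the matrix is [[0, 0, 0]; [0, 4/5, 3/5]; [0, -3/5, 4/5]] (rows listed top to bottom)


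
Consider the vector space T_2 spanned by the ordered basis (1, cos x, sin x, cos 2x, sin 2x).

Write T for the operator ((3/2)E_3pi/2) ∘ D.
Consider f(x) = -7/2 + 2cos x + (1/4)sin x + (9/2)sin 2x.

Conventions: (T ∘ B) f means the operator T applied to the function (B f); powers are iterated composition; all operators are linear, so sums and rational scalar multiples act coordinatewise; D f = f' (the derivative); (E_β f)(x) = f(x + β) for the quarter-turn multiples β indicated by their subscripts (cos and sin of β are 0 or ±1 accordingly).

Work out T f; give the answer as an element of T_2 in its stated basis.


g(x) = 3cos x + (3/8)sin x - (27/2)cos 2x

D f = (1/4)cos x - 2sin x + 9cos 2x
E_3pi/2 D f = 2cos x + (1/4)sin x - 9cos 2x
((3/2)E_3pi/2) D f = 3cos x + (3/8)sin x - (27/2)cos 2x


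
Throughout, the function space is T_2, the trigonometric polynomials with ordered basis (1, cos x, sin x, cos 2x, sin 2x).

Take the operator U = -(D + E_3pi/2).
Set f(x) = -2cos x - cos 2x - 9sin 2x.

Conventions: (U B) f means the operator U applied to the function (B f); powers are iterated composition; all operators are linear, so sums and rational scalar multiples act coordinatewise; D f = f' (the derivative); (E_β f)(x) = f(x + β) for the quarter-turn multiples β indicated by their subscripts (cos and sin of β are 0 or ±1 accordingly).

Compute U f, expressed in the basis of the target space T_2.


D f = 2sin x - 18cos 2x + 2sin 2x
E_3pi/2 f = -2sin x + cos 2x + 9sin 2x
(D + E_3pi/2) f = -17cos 2x + 11sin 2x
(-(D + E_3pi/2)) f = 17cos 2x - 11sin 2x

the result is g(x) = 17cos 2x - 11sin 2x


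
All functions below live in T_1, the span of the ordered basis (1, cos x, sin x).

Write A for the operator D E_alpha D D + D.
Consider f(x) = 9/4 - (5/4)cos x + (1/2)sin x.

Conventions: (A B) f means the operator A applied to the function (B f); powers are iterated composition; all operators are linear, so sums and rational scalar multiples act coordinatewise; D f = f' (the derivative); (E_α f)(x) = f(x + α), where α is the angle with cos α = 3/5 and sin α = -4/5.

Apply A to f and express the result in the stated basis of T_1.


the image equals g(x) = (6/5)cos x + (1/10)sin x

D f = (1/2)cos x + (5/4)sin x
D D f = (5/4)cos x - (1/2)sin x
E_alpha (D D) f = (23/20)cos x + (7/10)sin x
D E_alpha (D D) f = (7/10)cos x - (23/20)sin x
D f = (1/2)cos x + (5/4)sin x
(D E_alpha D D + D) f = (6/5)cos x + (1/10)sin x


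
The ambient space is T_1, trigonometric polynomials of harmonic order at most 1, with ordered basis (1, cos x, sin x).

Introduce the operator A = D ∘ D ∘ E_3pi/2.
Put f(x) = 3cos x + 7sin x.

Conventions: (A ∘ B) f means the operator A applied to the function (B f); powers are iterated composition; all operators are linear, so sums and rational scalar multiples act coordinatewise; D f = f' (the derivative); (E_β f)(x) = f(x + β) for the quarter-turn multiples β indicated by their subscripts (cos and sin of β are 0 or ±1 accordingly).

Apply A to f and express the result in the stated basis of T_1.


E_3pi/2 f = -7cos x + 3sin x
D E_3pi/2 f = 3cos x + 7sin x
D D E_3pi/2 f = 7cos x - 3sin x

g(x) = 7cos x - 3sin x


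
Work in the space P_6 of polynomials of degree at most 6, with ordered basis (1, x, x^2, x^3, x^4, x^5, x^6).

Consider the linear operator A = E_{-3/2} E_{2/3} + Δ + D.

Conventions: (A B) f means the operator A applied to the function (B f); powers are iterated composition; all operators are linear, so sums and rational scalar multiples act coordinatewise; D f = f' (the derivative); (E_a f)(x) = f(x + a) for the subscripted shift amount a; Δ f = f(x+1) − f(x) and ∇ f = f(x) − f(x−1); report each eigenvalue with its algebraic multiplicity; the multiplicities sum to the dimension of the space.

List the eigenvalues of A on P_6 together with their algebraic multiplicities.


λ = 1 (multiplicity 7)

image of 1: 1
image of x: x + 7/6
image of x^2: x^2 + (7/3)x + 61/36
image of x^3: x^3 + (7/2)x^2 + (61/12)x + 91/216
image of x^4: x^4 + (14/3)x^3 + (61/6)x^2 + (91/54)x + 1921/1296
image of x^5: x^5 + (35/6)x^4 + (305/18)x^3 + (455/108)x^2 + (9605/1296)x + 4651/7776
image of x^6: x^6 + 7x^5 + (305/12)x^4 + (455/54)x^3 + (9605/432)x^2 + (4651/1296)x + 62281/46656
the matrix is upper triangular; its diagonal is (1, 1, 1, 1, 1, 1, 1)
for a triangular matrix the eigenvalues are the diagonal entries, with algebraic multiplicity their repetition count


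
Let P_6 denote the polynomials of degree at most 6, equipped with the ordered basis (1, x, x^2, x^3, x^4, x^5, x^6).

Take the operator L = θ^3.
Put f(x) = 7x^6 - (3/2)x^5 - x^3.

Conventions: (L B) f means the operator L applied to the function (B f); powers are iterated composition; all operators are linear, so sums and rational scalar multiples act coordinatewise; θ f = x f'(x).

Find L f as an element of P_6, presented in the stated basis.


the result is g(x) = 1512x^6 - (375/2)x^5 - 27x^3

θ f = 42x^6 - (15/2)x^5 - 3x^3
θ θ f = 252x^6 - (75/2)x^5 - 9x^3
θ θ θ f = 1512x^6 - (375/2)x^5 - 27x^3


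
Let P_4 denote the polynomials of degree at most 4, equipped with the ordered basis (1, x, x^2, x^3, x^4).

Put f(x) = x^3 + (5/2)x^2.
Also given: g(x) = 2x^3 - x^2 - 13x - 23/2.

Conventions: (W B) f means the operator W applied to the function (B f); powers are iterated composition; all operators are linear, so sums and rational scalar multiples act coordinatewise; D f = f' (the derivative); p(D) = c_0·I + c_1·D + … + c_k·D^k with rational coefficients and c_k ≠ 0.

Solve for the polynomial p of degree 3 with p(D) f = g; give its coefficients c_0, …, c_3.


D^0 f = x^3 + (5/2)x^2
D^1 f = 3x^2 + 5x
D^2 f = 6x + 5
D^3 f = 6
matching coefficients of g against c_0 f + c_1 Df + … from the top degree down determines the c_i
solution: c_0 = 2, c_1 = -2, c_2 = -1/2, c_3 = -3/2

p(D) = 2·I − 2·D − (1/2)·D^2 − (3/2)·D^3, i.e. c_0 = 2, c_1 = -2, c_2 = -1/2, c_3 = -3/2


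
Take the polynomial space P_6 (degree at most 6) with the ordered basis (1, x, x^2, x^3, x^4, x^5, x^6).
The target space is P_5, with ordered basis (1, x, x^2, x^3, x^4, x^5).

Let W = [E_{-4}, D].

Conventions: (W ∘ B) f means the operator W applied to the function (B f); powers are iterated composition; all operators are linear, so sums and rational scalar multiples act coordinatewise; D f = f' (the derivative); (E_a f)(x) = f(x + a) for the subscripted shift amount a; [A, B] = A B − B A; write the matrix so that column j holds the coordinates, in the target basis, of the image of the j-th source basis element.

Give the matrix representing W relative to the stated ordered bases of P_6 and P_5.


image of 1: 0
image of x: 0
image of x^2: 0
image of x^3: 0
image of x^4: 0
image of x^5: 0
image of x^6: 0
each image's coordinates form column j of the matrix

the matrix is [[0, 0, 0, 0, 0, 0, 0]; [0, 0, 0, 0, 0, 0, 0]; [0, 0, 0, 0, 0, 0, 0]; [0, 0, 0, 0, 0, 0, 0]; [0, 0, 0, 0, 0, 0, 0]; [0, 0, 0, 0, 0, 0, 0]] (rows listed top to bottom)


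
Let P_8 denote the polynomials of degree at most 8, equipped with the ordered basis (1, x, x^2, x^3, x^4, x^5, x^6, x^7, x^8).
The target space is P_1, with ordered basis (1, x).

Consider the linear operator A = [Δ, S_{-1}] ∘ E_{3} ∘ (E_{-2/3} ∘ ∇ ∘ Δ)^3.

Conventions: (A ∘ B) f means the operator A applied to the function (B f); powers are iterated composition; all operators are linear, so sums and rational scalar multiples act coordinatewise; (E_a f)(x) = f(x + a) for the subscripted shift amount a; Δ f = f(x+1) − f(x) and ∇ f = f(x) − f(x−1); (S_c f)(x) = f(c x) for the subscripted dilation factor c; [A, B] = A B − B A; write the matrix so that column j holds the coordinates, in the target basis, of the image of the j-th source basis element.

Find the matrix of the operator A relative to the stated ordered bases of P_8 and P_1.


image of 1: 0
image of x: 0
image of x^2: 0
image of x^3: 0
image of x^4: 0
image of x^5: 0
image of x^6: 0
image of x^7: -10080
image of x^8: 80640x - 80640
each image's coordinates form column j of the matrix

the matrix is [[0, 0, 0, 0, 0, 0, 0, -10080, -80640]; [0, 0, 0, 0, 0, 0, 0, 0, 80640]] (rows listed top to bottom)


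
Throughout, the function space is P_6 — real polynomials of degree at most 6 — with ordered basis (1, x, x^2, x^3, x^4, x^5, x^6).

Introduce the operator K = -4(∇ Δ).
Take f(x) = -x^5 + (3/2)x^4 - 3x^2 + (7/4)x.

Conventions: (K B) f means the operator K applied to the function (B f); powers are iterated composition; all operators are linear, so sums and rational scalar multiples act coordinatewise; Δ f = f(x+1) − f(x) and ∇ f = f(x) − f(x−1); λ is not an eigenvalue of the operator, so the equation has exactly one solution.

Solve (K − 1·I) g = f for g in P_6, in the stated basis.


the result is g(x) = x^5 - (3/2)x^4 - 80x^3 + 75x^2 + (7513/4)x - 588

write g with unknown coordinates in the stated basis and equate coefficients in (K − 1·I) g = f
solving from the highest basis element down gives g = x^5 - (3/2)x^4 - 80x^3 + 75x^2 + (7513/4)x - 588
check: K g = -80x^3 + 72x^2 + 1880x - 588
so K g − 1·g = -x^5 + (3/2)x^4 - 3x^2 + (7/4)x = f ✓


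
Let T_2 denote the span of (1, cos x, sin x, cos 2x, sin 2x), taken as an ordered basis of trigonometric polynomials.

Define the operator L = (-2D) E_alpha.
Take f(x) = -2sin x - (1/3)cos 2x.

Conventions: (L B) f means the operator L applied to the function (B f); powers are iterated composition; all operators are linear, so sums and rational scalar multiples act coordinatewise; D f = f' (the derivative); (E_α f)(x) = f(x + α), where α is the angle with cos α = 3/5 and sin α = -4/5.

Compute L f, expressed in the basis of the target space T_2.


the result is g(x) = (12/5)cos x + (16/5)sin x + (32/25)cos 2x + (28/75)sin 2x

E_alpha f = (8/5)cos x - (6/5)sin x + (7/75)cos 2x - (8/25)sin 2x
D E_alpha f = -(6/5)cos x - (8/5)sin x - (16/25)cos 2x - (14/75)sin 2x
(-2D) E_alpha f = (12/5)cos x + (16/5)sin x + (32/25)cos 2x + (28/75)sin 2x


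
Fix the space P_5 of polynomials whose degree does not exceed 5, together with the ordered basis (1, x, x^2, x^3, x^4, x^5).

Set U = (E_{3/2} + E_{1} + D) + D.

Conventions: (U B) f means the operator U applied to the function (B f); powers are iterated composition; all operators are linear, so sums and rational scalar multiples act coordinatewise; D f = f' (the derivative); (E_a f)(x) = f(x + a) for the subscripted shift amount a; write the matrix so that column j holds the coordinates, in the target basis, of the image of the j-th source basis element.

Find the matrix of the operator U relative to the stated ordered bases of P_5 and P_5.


the matrix is [[2, 9/2, 13/4, 35/8, 97/16, 275/32]; [0, 2, 9, 39/4, 35/2, 485/16]; [0, 0, 2, 27/2, 39/2, 175/4]; [0, 0, 0, 2, 18, 65/2]; [0, 0, 0, 0, 2, 45/2]; [0, 0, 0, 0, 0, 2]] (rows listed top to bottom)

image of 1: 2
image of x: 2x + 9/2
image of x^2: 2x^2 + 9x + 13/4
image of x^3: 2x^3 + (27/2)x^2 + (39/4)x + 35/8
image of x^4: 2x^4 + 18x^3 + (39/2)x^2 + (35/2)x + 97/16
image of x^5: 2x^5 + (45/2)x^4 + (65/2)x^3 + (175/4)x^2 + (485/16)x + 275/32
each image's coordinates form column j of the matrix


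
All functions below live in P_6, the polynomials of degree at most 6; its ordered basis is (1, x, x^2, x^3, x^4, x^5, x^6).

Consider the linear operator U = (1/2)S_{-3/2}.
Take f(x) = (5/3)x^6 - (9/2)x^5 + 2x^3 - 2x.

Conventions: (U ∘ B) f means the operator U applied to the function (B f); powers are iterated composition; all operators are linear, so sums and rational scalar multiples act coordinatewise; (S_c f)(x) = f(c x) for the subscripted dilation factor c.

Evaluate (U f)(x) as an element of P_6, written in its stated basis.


g(x) = (1215/128)x^6 + (2187/128)x^5 - (27/8)x^3 + (3/2)x

S_{-3/2} f = (1215/64)x^6 + (2187/64)x^5 - (27/4)x^3 + 3x
((1/2)S_{-3/2}) f = (1215/128)x^6 + (2187/128)x^5 - (27/8)x^3 + (3/2)x


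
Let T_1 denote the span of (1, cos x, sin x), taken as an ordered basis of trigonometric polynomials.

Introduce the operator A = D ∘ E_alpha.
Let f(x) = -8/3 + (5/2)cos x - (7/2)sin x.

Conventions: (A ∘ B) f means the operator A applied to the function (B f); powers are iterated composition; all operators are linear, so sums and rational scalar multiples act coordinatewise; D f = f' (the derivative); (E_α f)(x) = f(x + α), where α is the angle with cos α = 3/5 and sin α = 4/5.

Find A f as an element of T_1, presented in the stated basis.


E_alpha f = -8/3 - (13/10)cos x - (41/10)sin x
D E_alpha f = -(41/10)cos x + (13/10)sin x

g(x) = -(41/10)cos x + (13/10)sin x
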